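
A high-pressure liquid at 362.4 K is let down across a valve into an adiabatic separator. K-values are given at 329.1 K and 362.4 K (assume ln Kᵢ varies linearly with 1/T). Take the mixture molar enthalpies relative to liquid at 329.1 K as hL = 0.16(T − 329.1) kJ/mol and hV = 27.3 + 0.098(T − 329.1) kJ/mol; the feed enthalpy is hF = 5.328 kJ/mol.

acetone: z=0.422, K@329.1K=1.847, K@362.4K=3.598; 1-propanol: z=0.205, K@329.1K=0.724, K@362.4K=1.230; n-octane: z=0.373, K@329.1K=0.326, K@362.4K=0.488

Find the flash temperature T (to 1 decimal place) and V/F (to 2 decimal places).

Adiabatic flash: solve Rachford–Rice at each trial T, then check hF = ψ·hV(T) + (1−ψ)·hL(T).
  T = 329.1 K: K = (1.847, 0.724, 0.326), RR gives ψ = 0.104, H_out = 2.833 kJ/mol
  T = 362.4 K: K = (3.598, 1.230, 0.488), RR gives ψ = 0.922, H_out = 28.597 kJ/mol
  T = 345.8 K: K = (2.622, 0.957, 0.403), RR gives ψ = 0.585, H_out = 18.033 kJ/mol
  T = 337.5 K: K = (2.213, 0.836, 0.364), RR gives ψ = 0.382, H_out = 11.584 kJ/mol
  T = 333.3 K: K = (2.024, 0.779, 0.345), RR gives ψ = 0.257, H_out = 7.617 kJ/mol
  T = 331.2 K: K = (1.934, 0.751, 0.335), RR gives ψ = 0.185, H_out = 5.352 kJ/mol
Linear interpolation between T = 329.1 (H_out = 2.833) and T = 331.2 (H_out = 5.352) on hF = 5.328 gives T ≈ 331.2 K, at which ψ = 0.18.

T = 331.2 K, V/F = 0.18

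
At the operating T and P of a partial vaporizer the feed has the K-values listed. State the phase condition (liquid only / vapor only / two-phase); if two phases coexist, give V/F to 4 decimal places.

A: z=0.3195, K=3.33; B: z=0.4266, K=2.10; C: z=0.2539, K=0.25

two-phase, V/F = 0.8260

ΣzᵢKᵢ = 2.0233; Σzᵢ/Kᵢ = 1.3147.
Both exceed 1, so a two-phase solution exists.
Let ψ = V/F and solve Σ zᵢ(Kᵢ−1)/(1+ψ(Kᵢ−1)) = 0.
Iterate (Newton) starting at ψ = 0.52:
  ψ = 0.5200: g = 0.32294, g' = -0.9473 → ψ = 0.8609
  ψ = 0.8609: g = -0.04876, g' = -1.4657 → ψ = 0.8276
  ψ = 0.8276: g = -0.00223, g' = -1.3366 → ψ = 0.8260
Converged at ψ = 0.8260.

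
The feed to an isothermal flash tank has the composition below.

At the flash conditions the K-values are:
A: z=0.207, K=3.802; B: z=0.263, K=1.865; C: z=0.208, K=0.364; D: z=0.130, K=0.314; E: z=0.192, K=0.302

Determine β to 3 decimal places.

β = 0.353

Newton–Raphson from β = 0.31:
  β = 0.310: g = 0.0407, g' = -0.969 → β = 0.352
  β = 0.352: g = 0.0007, g' = -0.938 → β = 0.353
Converged at β = 0.353.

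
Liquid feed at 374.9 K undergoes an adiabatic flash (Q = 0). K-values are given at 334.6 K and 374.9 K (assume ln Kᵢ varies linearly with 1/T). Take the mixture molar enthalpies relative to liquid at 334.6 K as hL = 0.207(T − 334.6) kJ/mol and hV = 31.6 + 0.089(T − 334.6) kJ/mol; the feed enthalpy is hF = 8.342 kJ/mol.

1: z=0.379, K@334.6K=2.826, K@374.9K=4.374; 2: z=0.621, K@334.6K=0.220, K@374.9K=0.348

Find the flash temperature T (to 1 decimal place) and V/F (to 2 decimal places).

Adiabatic flash: solve Rachford–Rice at each trial T, then check hF = ψ·hV(T) + (1−ψ)·hL(T).
  T = 334.6 K: K = (2.826, 0.220), RR gives ψ = 0.146, H_out = 4.608 kJ/mol
  T = 374.9 K: K = (4.374, 0.348), RR gives ψ = 0.397, H_out = 19.006 kJ/mol
  T = 354.8 K: K = (3.562, 0.280), RR gives ψ = 0.284, H_out = 12.488 kJ/mol
  T = 344.7 K: K = (3.183, 0.249), RR gives ψ = 0.220, H_out = 8.794 kJ/mol
  T = 339.6 K: K = (3.000, 0.234), RR gives ψ = 0.184, H_out = 6.756 kJ/mol
  T = 342.1 K: K = (3.089, 0.242), RR gives ψ = 0.202, H_out = 7.772 kJ/mol
  T = 343.4 K: K = (3.136, 0.245), RR gives ψ = 0.212, H_out = 8.287 kJ/mol
Linear interpolation between T = 343.4 (H_out = 8.287) and T = 344.7 (H_out = 8.794) on hF = 8.342 gives T ≈ 343.5 K, at which ψ = 0.21.

T = 343.5 K, V/F = 0.21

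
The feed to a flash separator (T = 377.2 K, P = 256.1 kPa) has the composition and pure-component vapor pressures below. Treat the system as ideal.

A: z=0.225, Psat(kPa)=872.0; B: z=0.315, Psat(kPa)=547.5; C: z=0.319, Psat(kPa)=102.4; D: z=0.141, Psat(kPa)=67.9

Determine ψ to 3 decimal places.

Raoult's law: Kᵢ = Pᵢˢᵃᵗ/P = Pᵢˢᵃᵗ/256.1.
  K_A = 872.0/256.1 = 3.40492, K_B = 547.5/256.1 = 2.13784, K_C = 102.4/256.1 = 0.39984, K_D = 67.9/256.1 = 0.26513
Material balance + equilibrium reduce to Σ zᵢ(Kᵢ−1)/(1+ψ(Kᵢ−1)) = 0.
g(0) = ΣzᵢKᵢ − 1 = 0.604 and g(1) = 1 − Σzᵢ/Kᵢ = -0.543, so a root lies in (0, 1).
Iterate (Newton) starting at ψ = 0.5:
  ψ = 0.500: g = 0.0368, g' = -0.859 → ψ = 0.543
Converged at ψ = 0.543.

ψ = 0.543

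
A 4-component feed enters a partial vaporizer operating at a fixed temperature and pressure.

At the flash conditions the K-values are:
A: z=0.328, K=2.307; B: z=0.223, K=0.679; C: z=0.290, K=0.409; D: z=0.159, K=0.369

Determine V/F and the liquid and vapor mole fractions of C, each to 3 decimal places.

V/F = 0.125, x_C = 0.313, y_C = 0.128

Material balance + equilibrium reduce to Σ zᵢ(Kᵢ−1)/(1+V/F(Kᵢ−1)) = 0.
g(0) = ΣzᵢKᵢ − 1 = 0.085 and g(1) = 1 − Σzᵢ/Kᵢ = -0.611, so a root lies in (0, 1).
Newton–Raphson from V/F = 0.69:
  V/F = 0.690: g = -0.3336, g' = -0.680 → V/F = 0.200
  V/F = 0.200: g = -0.0455, g' = -0.592 → V/F = 0.123
  V/F = 0.123: g = 0.0015, g' = -0.633 → V/F = 0.125
Converged at V/F = 0.125.
Compositions from xᵢ = zᵢ/(1+V/F(Kᵢ−1)), yᵢ = Kᵢxᵢ:
  A: x = 0.282, y = 0.651
  B: x = 0.232, y = 0.158
  C: x = 0.313, y = 0.128
  D: x = 0.173, y = 0.064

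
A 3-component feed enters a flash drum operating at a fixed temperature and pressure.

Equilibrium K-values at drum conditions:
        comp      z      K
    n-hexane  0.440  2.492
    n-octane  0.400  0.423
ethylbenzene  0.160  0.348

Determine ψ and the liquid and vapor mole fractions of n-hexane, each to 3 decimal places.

ψ = 0.359, x_n-hexane = 0.286, y_n-hexane = 0.714

Let ψ = V/F and solve Σ zᵢ(Kᵢ−1)/(1+ψ(Kᵢ−1)) = 0.
Feasibility: ΣzᵢKᵢ = 1.321, Σzᵢ/Kᵢ = 1.582 — both > 1, two phases present.
Newton–Raphson from ψ = 0.38:
  ψ = 0.380: g = -0.0153, g' = -0.738 → ψ = 0.359
Converged at ψ = 0.359.
Compositions from xᵢ = zᵢ/(1+ψ(Kᵢ−1)), yᵢ = Kᵢxᵢ:
  n-hexane: x = 0.286, y = 0.714
  n-octane: x = 0.505, y = 0.213
  ethylbenzene: x = 0.209, y = 0.073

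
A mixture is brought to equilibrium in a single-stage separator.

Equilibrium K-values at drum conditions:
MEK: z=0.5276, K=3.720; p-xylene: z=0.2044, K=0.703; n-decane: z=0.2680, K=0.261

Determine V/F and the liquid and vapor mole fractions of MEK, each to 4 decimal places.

Newton–Raphson from V/F = 0.7:
  V/F = 0.7000: g = 0.00723, g' = -1.1198 → V/F = 0.7065
  V/F = 0.7065: g = -0.00002, g' = -1.1270 → V/F = 0.7064
Converged at V/F = 0.7064.
Compositions from xᵢ = zᵢ/(1+V/F(Kᵢ−1)), yᵢ = Kᵢxᵢ:
  MEK: x = 0.1806, y = 0.6718
  p-xylene: x = 0.2587, y = 0.1818
  n-decane: x = 0.5607, y = 0.1464

V/F = 0.7064, x_MEK = 0.1806, y_MEK = 0.6718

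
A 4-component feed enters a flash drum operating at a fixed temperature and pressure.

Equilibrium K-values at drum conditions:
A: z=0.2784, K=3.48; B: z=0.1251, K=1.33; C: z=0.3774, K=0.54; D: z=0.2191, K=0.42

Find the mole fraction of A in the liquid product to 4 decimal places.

x_A = 0.1385

Material balance + equilibrium reduce to Σ zᵢ(Kᵢ−1)/(1+V/F(Kᵢ−1)) = 0.
Feasibility: ΣzᵢKᵢ = 1.4310, Σzᵢ/Kᵢ = 1.3946 — both > 1, two phases present.
Iterate (Newton) starting at V/F = 0.5:
  V/F = 0.5000: g = -0.06078, g' = -0.6322 → V/F = 0.4039
  V/F = 0.4039: g = 0.00221, g' = -0.6842 → V/F = 0.4071
Converged at V/F = 0.4071.
Compositions from xᵢ = zᵢ/(1+V/F(Kᵢ−1)), yᵢ = Kᵢxᵢ:
  A: x = 0.1385, y = 0.4821
  B: x = 0.1103, y = 0.1467
  C: x = 0.4644, y = 0.2508
  D: x = 0.2868, y = 0.1205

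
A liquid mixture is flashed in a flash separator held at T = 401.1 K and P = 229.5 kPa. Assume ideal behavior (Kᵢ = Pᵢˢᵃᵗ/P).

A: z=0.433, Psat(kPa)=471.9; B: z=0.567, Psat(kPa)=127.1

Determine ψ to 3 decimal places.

ψ = 0.434

Raoult's law: Kᵢ = Pᵢˢᵃᵗ/P = Pᵢˢᵃᵗ/229.5.
  K_A = 471.9/229.5 = 2.05621, K_B = 127.1/229.5 = 0.55381
Material balance + equilibrium reduce to Σ zᵢ(Kᵢ−1)/(1+ψ(Kᵢ−1)) = 0.
Check two-phase: ΣzᵢKᵢ = 1.204 > 1 and Σzᵢ/Kᵢ = 1.234 > 1, so g(0) = 0.204 > 0 and g(1) = -0.234 < 0.
Binary case is linear: z₁(K₁−1)(1+ψ(K₂−1)) + z₂(K₂−1)(1+ψ(K₁−1)) = 0
⇒ ψ = [z₁(K₁−1)+z₂(K₂−1)] / [−(K₁−1)(K₂−1)] = 0.2044/0.4713 = 0.434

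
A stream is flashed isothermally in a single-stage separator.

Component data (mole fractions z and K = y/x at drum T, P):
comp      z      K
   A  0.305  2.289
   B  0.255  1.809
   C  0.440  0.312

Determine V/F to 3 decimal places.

Newton–Raphson from V/F = 0.6:
  V/F = 0.600: g = -0.1550, g' = -0.841 → V/F = 0.416
  V/F = 0.416: g = -0.0136, g' = -0.717 → V/F = 0.397
Converged at V/F = 0.397.

V/F = 0.397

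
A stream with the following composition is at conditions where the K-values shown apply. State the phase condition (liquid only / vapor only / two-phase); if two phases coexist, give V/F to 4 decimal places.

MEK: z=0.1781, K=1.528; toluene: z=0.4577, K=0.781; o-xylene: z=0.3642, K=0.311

ΣzᵢKᵢ = 0.7429; Σzᵢ/Kᵢ = 1.8737.
Since ΣzᵢKᵢ < 1 the mixture is below its bubble point — single liquid phase.

liquid only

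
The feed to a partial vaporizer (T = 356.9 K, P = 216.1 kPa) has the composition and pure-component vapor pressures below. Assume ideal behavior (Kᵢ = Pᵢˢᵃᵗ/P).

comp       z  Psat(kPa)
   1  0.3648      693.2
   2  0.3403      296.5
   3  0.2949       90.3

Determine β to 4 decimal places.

Raoult's law: Kᵢ = Pᵢˢᵃᵗ/P = Pᵢˢᵃᵗ/216.1.
  K_1 = 693.2/216.1 = 3.207774, K_2 = 296.5/216.1 = 1.372050, K_3 = 90.3/216.1 = 0.417862
Let β = V/F and solve Σ zᵢ(Kᵢ−1)/(1+β(Kᵢ−1)) = 0.
Feasibility: ΣzᵢKᵢ = 1.7603, Σzᵢ/Kᵢ = 1.0675 — both > 1, two phases present.
Iterate (Newton) starting at β = 0.46:
  β = 0.4600: g = 0.27324, g' = -0.6584 → β = 0.8750
  β = 0.8750: g = 0.02033, g' = -0.6488 → β = 0.9063
  β = 0.9063: g = -0.00035, g' = -0.6716 → β = 0.9058
Converged at β = 0.9058.

β = 0.9058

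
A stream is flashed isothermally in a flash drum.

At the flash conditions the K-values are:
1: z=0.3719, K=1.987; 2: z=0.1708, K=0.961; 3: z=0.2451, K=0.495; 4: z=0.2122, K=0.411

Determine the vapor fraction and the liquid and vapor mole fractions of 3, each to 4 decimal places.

ψ = 0.2487, x_3 = 0.2803, y_3 = 0.1388

Material balance + equilibrium reduce to Σ zᵢ(Kᵢ−1)/(1+ψ(Kᵢ−1)) = 0.
Check two-phase: ΣzᵢKᵢ = 1.1116 > 1 and Σzᵢ/Kᵢ = 1.3764 > 1, so g(0) = 0.1116 > 0 and g(1) = -0.3764 < 0.
Newton–Raphson from ψ = 0.65:
  ψ = 0.6500: g = -0.17000, g' = -0.4665 → ψ = 0.2856
  ψ = 0.2856: g = -0.01528, g' = -0.4125 → ψ = 0.2485
  ψ = 0.2485: g = 0.00007, g' = -0.4167 → ψ = 0.2487
Converged at ψ = 0.2487.
Compositions from xᵢ = zᵢ/(1+ψ(Kᵢ−1)), yᵢ = Kᵢxᵢ:
  1: x = 0.2986, y = 0.5933
  2: x = 0.1725, y = 0.1657
  3: x = 0.2803, y = 0.1388
  4: x = 0.2486, y = 0.1022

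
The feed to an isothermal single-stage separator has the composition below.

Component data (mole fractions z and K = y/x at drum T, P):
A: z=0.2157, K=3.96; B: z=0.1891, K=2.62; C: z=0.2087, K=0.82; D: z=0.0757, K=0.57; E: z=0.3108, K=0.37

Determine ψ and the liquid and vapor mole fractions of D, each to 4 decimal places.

Newton iteration, ψ⁰ = 0.5:
  ψ = 0.5000: g = 0.05811, g' = -0.7525 → ψ = 0.5772
  ψ = 0.5772: g = 0.00112, g' = -0.7279 → ψ = 0.5788
Converged at ψ = 0.5788.
Compositions from xᵢ = zᵢ/(1+ψ(Kᵢ−1)), yᵢ = Kᵢxᵢ:
  A: x = 0.0795, y = 0.3148
  B: x = 0.0976, y = 0.2557
  C: x = 0.2330, y = 0.1910
  D: x = 0.1008, y = 0.0574
  E: x = 0.4892, y = 0.1810

ψ = 0.5788, x_D = 0.1008, y_D = 0.0574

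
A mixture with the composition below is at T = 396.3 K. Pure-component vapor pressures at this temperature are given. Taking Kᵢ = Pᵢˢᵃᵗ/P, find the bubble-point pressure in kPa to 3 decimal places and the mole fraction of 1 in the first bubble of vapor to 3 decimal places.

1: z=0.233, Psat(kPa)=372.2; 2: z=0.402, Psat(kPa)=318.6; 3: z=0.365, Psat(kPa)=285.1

At the bubble point ψ → 0, so ΣzᵢKᵢ = 1 with Kᵢ = Pᵢˢᵃᵗ/P ⇒ P = ΣzᵢPᵢˢᵃᵗ.
P = 0.233·372.2 + 0.402·318.6 + 0.365·285.1 = 318.861 kPa
yᵢ = zᵢPᵢˢᵃᵗ/P ⇒ y_1 = 0.233·372.2/318.861 = 0.272

Pbub = 318.861 kPa, y_1 = 0.272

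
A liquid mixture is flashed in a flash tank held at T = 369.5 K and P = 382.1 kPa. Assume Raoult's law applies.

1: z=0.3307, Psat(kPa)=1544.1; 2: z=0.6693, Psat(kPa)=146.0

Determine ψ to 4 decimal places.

ψ = 0.3151

Raoult's law: Kᵢ = Pᵢˢᵃᵗ/P = Pᵢˢᵃᵗ/382.1.
  K_1 = 1544.1/382.1 = 4.041089, K_2 = 146.0/382.1 = 0.382099
Let ψ = V/F and solve Σ zᵢ(Kᵢ−1)/(1+ψ(Kᵢ−1)) = 0.
Feasibility: ΣzᵢKᵢ = 1.5921, Σzᵢ/Kᵢ = 1.8335 — both > 1, two phases present.
Binary case is linear: z₁(K₁−1)(1+ψ(K₂−1)) + z₂(K₂−1)(1+ψ(K₁−1)) = 0
⇒ ψ = [z₁(K₁−1)+z₂(K₂−1)] / [−(K₁−1)(K₂−1)] = 0.59213/1.87909 = 0.3151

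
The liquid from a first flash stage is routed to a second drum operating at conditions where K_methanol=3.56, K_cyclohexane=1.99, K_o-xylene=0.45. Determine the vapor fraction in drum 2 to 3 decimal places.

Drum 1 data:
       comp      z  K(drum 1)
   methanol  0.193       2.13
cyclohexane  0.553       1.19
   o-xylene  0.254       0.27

V/F (drum 2) = 0.899

Drum 1:
Let ψ₁ = V/F and solve Σ zᵢ(Kᵢ−1)/(1+ψ₁(Kᵢ−1)) = 0.
Check two-phase: ΣzᵢKᵢ = 1.138 > 1 and Σzᵢ/Kᵢ = 1.496 > 1, so g(0) = 0.138 > 0 and g(1) = -0.496 < 0.
Newton iteration, ψ₁⁰ = 0.51:
  ψ₁ = 0.510: g = -0.0613, g' = -0.459 → ψ₁ = 0.377
  ψ₁ = 0.377: g = -0.0047, g' = -0.396 → ψ₁ = 0.365
Converged at ψ₁ = 0.365.
Drum-1 compositions:
  methanol: x = 0.137, y = 0.291
  cyclohexane: x = 0.517, y = 0.615
  o-xylene: x = 0.346, y = 0.093
Drum-2 feed = drum-1 liquid: z₂ = (0.1367, 0.5172, 0.3462).
Drum 2:
Material balance + equilibrium reduce to Σ zᵢ(Kᵢ−1)/(1+ψ₂(Kᵢ−1)) = 0.
g(0) = ΣzᵢKᵢ − 1 = 0.671 and g(1) = 1 − Σzᵢ/Kᵢ = -0.068, so a root lies in (0, 1).
Iterate (Newton) starting at ψ₂ = 0.55:
  ψ₂ = 0.550: g = 0.2038, g' = -0.582 → ψ₂ = 0.900
  ψ₂ = 0.900: g = -0.0004, g' = -0.634 → ψ₂ = 0.899
Converged at ψ₂ = 0.899.
  methanol: x = 0.041, y = 0.147
  cyclohexane: x = 0.274, y = 0.544
  o-xylene: x = 0.685, y = 0.308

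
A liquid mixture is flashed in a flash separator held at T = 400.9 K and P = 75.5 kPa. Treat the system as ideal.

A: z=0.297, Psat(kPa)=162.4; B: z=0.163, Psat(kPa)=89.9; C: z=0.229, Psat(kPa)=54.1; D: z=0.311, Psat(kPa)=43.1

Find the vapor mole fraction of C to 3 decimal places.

Raoult's law: Kᵢ = Pᵢˢᵃᵗ/P = Pᵢˢᵃᵗ/75.5.
  K_A = 162.4/75.5 = 2.15099, K_B = 89.9/75.5 = 1.19073, K_C = 54.1/75.5 = 0.71656, K_D = 43.1/75.5 = 0.57086
Rachford–Rice: g(ψ) = Σ zᵢ(Kᵢ−1)/(1+ψ(Kᵢ−1)) = 0.
Check two-phase: ΣzᵢKᵢ = 1.175 > 1 and Σzᵢ/Kᵢ = 1.139 > 1, so g(0) = 0.175 > 0 and g(1) = -0.139 < 0.
Iterate (Newton) starting at ψ = 0.36:
  ψ = 0.360: g = 0.0407, g' = -0.305 → ψ = 0.493
  ψ = 0.493: g = 0.0017, g' = -0.282 → ψ = 0.499
Converged at ψ = 0.499.
Compositions from xᵢ = zᵢ/(1+ψ(Kᵢ−1)), yᵢ = Kᵢxᵢ:
  A: x = 0.189, y = 0.406
  B: x = 0.149, y = 0.177
  C: x = 0.267, y = 0.191
  D: x = 0.396, y = 0.226

y_C = 0.191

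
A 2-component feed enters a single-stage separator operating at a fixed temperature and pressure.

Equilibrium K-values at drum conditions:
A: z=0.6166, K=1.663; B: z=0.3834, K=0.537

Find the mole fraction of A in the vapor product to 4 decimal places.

y_A = 0.6838

Let β = V/F and solve Σ zᵢ(Kᵢ−1)/(1+β(Kᵢ−1)) = 0.
g(0) = ΣzᵢKᵢ − 1 = 0.2313 and g(1) = 1 − Σzᵢ/Kᵢ = -0.0847, so a root lies in (0, 1).
Binary case is linear: z₁(K₁−1)(1+β(K₂−1)) + z₂(K₂−1)(1+β(K₁−1)) = 0
⇒ β = [z₁(K₁−1)+z₂(K₂−1)] / [−(K₁−1)(K₂−1)] = 0.23129/0.30697 = 0.7535
Compositions from xᵢ = zᵢ/(1+β(Kᵢ−1)), yᵢ = Kᵢxᵢ:
  A: x = 0.4112, y = 0.6838
  B: x = 0.5888, y = 0.3162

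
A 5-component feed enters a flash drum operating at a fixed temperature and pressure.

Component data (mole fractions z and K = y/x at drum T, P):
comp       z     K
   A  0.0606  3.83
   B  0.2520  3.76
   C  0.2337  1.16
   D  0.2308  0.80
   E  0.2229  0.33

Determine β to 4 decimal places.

Rachford–Rice: g(β) = Σ zᵢ(Kᵢ−1)/(1+β(Kᵢ−1)) = 0.
Check two-phase: ΣzᵢKᵢ = 1.7089 > 1 and Σzᵢ/Kᵢ = 1.2483 > 1, so g(0) = 0.7089 > 0 and g(1) = -0.2483 < 0.
Iterate (Newton) starting at β = 0.46:
  β = 0.4600: g = 0.14907, g' = -0.6897 → β = 0.6761
  β = 0.6761: g = 0.00887, g' = -0.6425 → β = 0.6899
Converged at β = 0.6899.

β = 0.6899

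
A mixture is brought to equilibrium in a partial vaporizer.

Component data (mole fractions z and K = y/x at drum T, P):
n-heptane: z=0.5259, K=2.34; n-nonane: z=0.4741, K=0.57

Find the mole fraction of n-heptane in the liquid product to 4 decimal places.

x_n-heptane = 0.2429

Binary case is linear: z₁(K₁−1)(1+V/F(K₂−1)) + z₂(K₂−1)(1+V/F(K₁−1)) = 0
⇒ V/F = [z₁(K₁−1)+z₂(K₂−1)] / [−(K₁−1)(K₂−1)] = 0.50084/0.57620 = 0.8692
Compositions from xᵢ = zᵢ/(1+V/F(Kᵢ−1)), yᵢ = Kᵢxᵢ:
  n-heptane: x = 0.2429, y = 0.5685
  n-nonane: x = 0.7571, y = 0.4315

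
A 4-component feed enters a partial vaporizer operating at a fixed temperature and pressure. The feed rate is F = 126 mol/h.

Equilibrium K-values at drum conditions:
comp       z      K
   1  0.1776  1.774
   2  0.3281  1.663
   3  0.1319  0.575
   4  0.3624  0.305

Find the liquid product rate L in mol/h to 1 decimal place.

L = 112.7 mol/h

Let ψ = V/F and solve Σ zᵢ(Kᵢ−1)/(1+ψ(Kᵢ−1)) = 0.
Feasibility: ΣzᵢKᵢ = 1.0471, Σzᵢ/Kᵢ = 1.7150 — both > 1, two phases present.
Newton iteration, ψ⁰ = 0.32:
  ψ = 0.3200: g = -0.09915, g' = -0.4879 → ψ = 0.1168
  ψ = 0.1168: g = -0.00513, g' = -0.4474 → ψ = 0.1053
Converged at ψ = 0.1053.
Then V = ψ·F = 0.1053·126 = 13.3 mol/h and L = F − V = 112.7 mol/h.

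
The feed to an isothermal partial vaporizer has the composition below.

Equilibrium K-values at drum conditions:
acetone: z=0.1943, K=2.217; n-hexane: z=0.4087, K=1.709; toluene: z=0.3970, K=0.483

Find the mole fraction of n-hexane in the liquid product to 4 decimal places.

Let β = V/F and solve Σ zᵢ(Kᵢ−1)/(1+β(Kᵢ−1)) = 0.
Feasibility: ΣzᵢKᵢ = 1.3210, Σzᵢ/Kᵢ = 1.1487 — both > 1, two phases present.
Iterate (Newton) starting at β = 0.5:
  β = 0.5000: g = 0.08414, g' = -0.4162 → β = 0.7022
  β = 0.7022: g = -0.00125, g' = -0.4368 → β = 0.6993
Converged at β = 0.6993.
Compositions from xᵢ = zᵢ/(1+β(Kᵢ−1)), yᵢ = Kᵢxᵢ:
  acetone: x = 0.1050, y = 0.2327
  n-hexane: x = 0.2732, y = 0.4670
  toluene: x = 0.6218, y = 0.3003

x_n-hexane = 0.2732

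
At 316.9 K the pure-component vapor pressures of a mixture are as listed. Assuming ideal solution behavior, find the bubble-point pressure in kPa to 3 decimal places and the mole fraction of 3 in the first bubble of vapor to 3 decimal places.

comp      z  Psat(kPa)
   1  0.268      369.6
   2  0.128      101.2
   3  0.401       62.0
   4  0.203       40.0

Pbub = 144.988 kPa, y_3 = 0.171

At the bubble point ψ → 0, so ΣzᵢKᵢ = 1 with Kᵢ = Pᵢˢᵃᵗ/P ⇒ P = ΣzᵢPᵢˢᵃᵗ.
P = 0.268·369.6 + 0.128·101.2 + 0.401·62.0 + 0.203·40.0 = 144.988 kPa
yᵢ = zᵢPᵢˢᵃᵗ/P ⇒ y_3 = 0.401·62.0/144.988 = 0.171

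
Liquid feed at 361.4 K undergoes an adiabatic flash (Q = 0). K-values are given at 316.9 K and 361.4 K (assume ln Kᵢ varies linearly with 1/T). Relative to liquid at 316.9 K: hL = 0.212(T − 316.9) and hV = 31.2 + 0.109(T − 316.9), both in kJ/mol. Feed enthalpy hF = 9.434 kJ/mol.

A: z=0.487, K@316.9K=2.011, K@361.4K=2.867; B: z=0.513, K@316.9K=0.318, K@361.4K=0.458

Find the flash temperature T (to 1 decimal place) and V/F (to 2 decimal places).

T = 322.4 K, V/F = 0.27

Adiabatic flash: solve Rachford–Rice at each trial T, then check hF = ψ·hV(T) + (1−ψ)·hL(T).
  T = 316.9 K: K = (2.011, 0.318), RR gives ψ = 0.207, H_out = 6.448 kJ/mol
  T = 361.4 K: K = (2.867, 0.458), RR gives ψ = 0.624, H_out = 26.036 kJ/mol
  T = 339.1 K: K = (2.428, 0.386), RR gives ψ = 0.434, H_out = 17.257 kJ/mol
  T = 328.0 K: K = (2.217, 0.352), RR gives ψ = 0.329, H_out = 12.255 kJ/mol
  T = 322.4 K: K = (2.112, 0.334), RR gives ψ = 0.271, H_out = 9.454 kJ/mol
  T = 319.6 K: K = (2.061, 0.326), RR gives ψ = 0.239, H_out = 7.960 kJ/mol
  T = 321.0 K: K = (2.086, 0.330), RR gives ψ = 0.255, H_out = 8.715 kJ/mol
Linear interpolation between T = 321.0 (H_out = 8.715) and T = 322.4 (H_out = 9.454) on hF = 9.434 gives T ≈ 322.4 K, at which ψ = 0.27.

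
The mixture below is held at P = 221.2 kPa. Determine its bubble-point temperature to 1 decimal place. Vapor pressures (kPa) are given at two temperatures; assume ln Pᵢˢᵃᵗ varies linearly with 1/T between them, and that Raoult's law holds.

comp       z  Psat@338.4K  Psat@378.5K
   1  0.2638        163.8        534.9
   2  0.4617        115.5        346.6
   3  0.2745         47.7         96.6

Bubble-point temperature: ΣzᵢPᵢˢᵃᵗ(T) = P. Interpolate ln Pᵢˢᵃᵗ = aᵢ + bᵢ/T.
  T = 338.4 K: ΣzᵢPᵢˢᵃᵗ = 109.63 kPa
  T = 378.5 K: ΣzᵢPᵢˢᵃᵗ = 327.65 kPa
  T = 358.4 K: ΣzᵢPᵢˢᵃᵗ = 194.71 kPa
  T = 368.4 K: ΣzᵢPᵢˢᵃᵗ = 253.93 kPa
  T = 363.4 K: ΣzᵢPᵢˢᵃᵗ = 222.74 kPa
  T = 360.9 K: ΣzᵢPᵢˢᵃᵗ = 208.34 kPa
Interpolating between 360.9 K and 363.4 K gives T ≈ 363.1 K.

T = 363.1 K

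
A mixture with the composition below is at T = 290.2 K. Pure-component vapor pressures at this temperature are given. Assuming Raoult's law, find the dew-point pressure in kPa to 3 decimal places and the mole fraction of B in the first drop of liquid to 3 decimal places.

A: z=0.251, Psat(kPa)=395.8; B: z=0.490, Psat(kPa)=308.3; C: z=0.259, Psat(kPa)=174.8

Pdew = 269.890 kPa, x_B = 0.429

At the dew point ψ → 1, so Σzᵢ/Kᵢ = 1 with Kᵢ = Pᵢˢᵃᵗ/P ⇒ 1/P = Σzᵢ/Pᵢˢᵃᵗ.
1/P = 0.251/395.8 + 0.490/308.3 + 0.259/174.8 = 0.003705 ⇒ P = 269.890 kPa
xᵢ = zᵢP/Pᵢˢᵃᵗ ⇒ x_B = 0.490·269.890/308.3 = 0.429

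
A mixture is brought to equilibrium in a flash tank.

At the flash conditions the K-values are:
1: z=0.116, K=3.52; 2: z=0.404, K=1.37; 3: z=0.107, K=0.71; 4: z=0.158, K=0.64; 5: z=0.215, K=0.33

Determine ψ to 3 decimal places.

ψ = 0.350

Let ψ = V/F and solve Σ zᵢ(Kᵢ−1)/(1+ψ(Kᵢ−1)) = 0.
Check two-phase: ΣzᵢKᵢ = 1.210 > 1 and Σzᵢ/Kᵢ = 1.377 > 1, so g(0) = 0.210 > 0 and g(1) = -0.377 < 0.
Iterate (Newton) starting at ψ = 0.5:
  ψ = 0.500: g = -0.0668, g' = -0.445 → ψ = 0.350
Converged at ψ = 0.350.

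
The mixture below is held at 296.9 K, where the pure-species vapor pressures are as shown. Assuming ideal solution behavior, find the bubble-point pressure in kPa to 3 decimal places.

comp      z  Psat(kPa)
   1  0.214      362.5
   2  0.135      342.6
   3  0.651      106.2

Pbub = 192.962 kPa

At the bubble point ψ → 0, so ΣzᵢKᵢ = 1 with Kᵢ = Pᵢˢᵃᵗ/P ⇒ P = ΣzᵢPᵢˢᵃᵗ.
P = 0.214·362.5 + 0.135·342.6 + 0.651·106.2 = 192.962 kPa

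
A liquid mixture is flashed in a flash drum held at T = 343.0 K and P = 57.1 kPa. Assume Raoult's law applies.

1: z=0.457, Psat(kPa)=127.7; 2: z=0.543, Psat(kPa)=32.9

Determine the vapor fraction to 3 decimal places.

Raoult's law: Kᵢ = Pᵢˢᵃᵗ/P = Pᵢˢᵃᵗ/57.1.
  K_1 = 127.7/57.1 = 2.23643, K_2 = 32.9/57.1 = 0.57618
Rachford–Rice: g(ψ) = Σ zᵢ(Kᵢ−1)/(1+ψ(Kᵢ−1)) = 0.
Check two-phase: ΣzᵢKᵢ = 1.335 > 1 and Σzᵢ/Kᵢ = 1.147 > 1, so g(0) = 0.335 > 0 and g(1) = -0.147 < 0.
Binary case is linear: z₁(K₁−1)(1+ψ(K₂−1)) + z₂(K₂−1)(1+ψ(K₁−1)) = 0
⇒ ψ = [z₁(K₁−1)+z₂(K₂−1)] / [−(K₁−1)(K₂−1)] = 0.3349/0.5240 = 0.639

ψ = 0.639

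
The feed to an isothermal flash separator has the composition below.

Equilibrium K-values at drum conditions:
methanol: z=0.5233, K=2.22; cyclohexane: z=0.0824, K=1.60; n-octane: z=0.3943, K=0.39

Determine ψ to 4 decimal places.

ψ = 0.6395

Newton–Raphson from ψ = 0.38:
  ψ = 0.3800: g = 0.16336, g' = -0.6319 → ψ = 0.6385
  ψ = 0.6385: g = 0.00063, g' = -0.6553 → ψ = 0.6395
Converged at ψ = 0.6395.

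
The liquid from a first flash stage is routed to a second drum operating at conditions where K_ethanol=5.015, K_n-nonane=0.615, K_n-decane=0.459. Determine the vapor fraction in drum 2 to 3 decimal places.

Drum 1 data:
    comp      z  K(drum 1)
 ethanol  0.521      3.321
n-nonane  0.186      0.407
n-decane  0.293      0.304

Drum 1:
Rachford–Rice: g(ψ₁) = Σ zᵢ(Kᵢ−1)/(1+ψ₁(Kᵢ−1)) = 0.
Check two-phase: ΣzᵢKᵢ = 1.895 > 1 and Σzᵢ/Kᵢ = 1.578 > 1, so g(0) = 0.895 > 0 and g(1) = -0.578 < 0.
Newton iteration, ψ₁⁰ = 0.59:
  ψ₁ = 0.590: g = -0.0053, g' = -1.063 → ψ₁ = 0.585
Converged at ψ₁ = 0.585.
Drum-1 compositions:
  ethanol: x = 0.221, y = 0.734
  n-nonane: x = 0.285, y = 0.116
  n-decane: x = 0.494, y = 0.150
Drum-2 feed = drum-1 liquid: z₂ = (0.2210, 0.2848, 0.4942).
Drum 2:
Iterate (Newton) starting at ψ₂ = 0.45:
  ψ₂ = 0.450: g = -0.1700, g' = -0.767 → ψ₂ = 0.228
  ψ₂ = 0.228: g = 0.0376, g' = -1.209 → ψ₂ = 0.259
  ψ₂ = 0.259: g = 0.0017, g' = -1.102 → ψ₂ = 0.261
Converged at ψ₂ = 0.261.
  ethanol: x = 0.108, y = 0.541
  n-nonane: x = 0.317, y = 0.195
  n-decane: x = 0.575, y = 0.264

V/F (drum 2) = 0.261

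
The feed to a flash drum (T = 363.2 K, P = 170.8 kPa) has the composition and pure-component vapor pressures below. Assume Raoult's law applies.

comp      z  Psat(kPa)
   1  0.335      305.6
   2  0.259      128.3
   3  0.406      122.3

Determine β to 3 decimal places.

β = 0.396

Raoult's law: Kᵢ = Pᵢˢᵃᵗ/P = Pᵢˢᵃᵗ/170.8.
  K_1 = 305.6/170.8 = 1.78923, K_2 = 128.3/170.8 = 0.75117, K_3 = 122.3/170.8 = 0.71604
Let β = V/F and solve Σ zᵢ(Kᵢ−1)/(1+β(Kᵢ−1)) = 0.
Feasibility: ΣzᵢKᵢ = 1.085, Σzᵢ/Kᵢ = 1.099 — both > 1, two phases present.
Iterate (Newton) starting at β = 0.5:
  β = 0.500: g = -0.0184, g' = -0.173 → β = 0.394
  β = 0.394: g = 0.0005, g' = -0.183 → β = 0.396
Converged at β = 0.396.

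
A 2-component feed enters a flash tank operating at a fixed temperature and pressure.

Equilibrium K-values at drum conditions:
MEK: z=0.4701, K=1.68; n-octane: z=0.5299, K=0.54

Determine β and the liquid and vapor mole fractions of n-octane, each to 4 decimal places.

β = 0.2427, x_n-octane = 0.5965, y_n-octane = 0.3221

Rachford–Rice: g(β) = Σ zᵢ(Kᵢ−1)/(1+β(Kᵢ−1)) = 0.
Feasibility: ΣzᵢKᵢ = 1.0759, Σzᵢ/Kᵢ = 1.2611 — both > 1, two phases present.
Binary case is linear: z₁(K₁−1)(1+β(K₂−1)) + z₂(K₂−1)(1+β(K₁−1)) = 0
⇒ β = [z₁(K₁−1)+z₂(K₂−1)] / [−(K₁−1)(K₂−1)] = 0.07591/0.31280 = 0.2427
Compositions from xᵢ = zᵢ/(1+β(Kᵢ−1)), yᵢ = Kᵢxᵢ:
  MEK: x = 0.4035, y = 0.6779
  n-octane: x = 0.5965, y = 0.3221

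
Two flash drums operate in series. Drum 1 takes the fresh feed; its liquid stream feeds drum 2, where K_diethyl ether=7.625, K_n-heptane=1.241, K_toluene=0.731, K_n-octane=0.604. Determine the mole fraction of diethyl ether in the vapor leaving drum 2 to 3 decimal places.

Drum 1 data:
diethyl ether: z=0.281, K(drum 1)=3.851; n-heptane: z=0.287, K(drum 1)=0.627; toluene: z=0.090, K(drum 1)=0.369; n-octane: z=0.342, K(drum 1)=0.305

Drum 1:
Newton iteration, ψ₁⁰ = 0.68:
  ψ₁ = 0.680: g = -0.4210, g' = -1.040 → ψ₁ = 0.275
  ψ₁ = 0.275: g = -0.0330, g' = -1.072 → ψ₁ = 0.244
  ψ₁ = 0.244: g = 0.0009, g' = -1.131 → ψ₁ = 0.245
Converged at ψ₁ = 0.245.
Drum-1 compositions:
  diethyl ether: x = 0.165, y = 0.637
  n-heptane: x = 0.316, y = 0.198
  toluene: x = 0.106, y = 0.039
  n-octane: x = 0.412, y = 0.126
Drum-2 feed = drum-1 liquid: z₂ = (0.1654, 0.3159, 0.1065, 0.4122).
Drum 2:
Rachford–Rice: g(ψ₂) = Σ zᵢ(Kᵢ−1)/(1+ψ₂(Kᵢ−1)) = 0.
Feasibility: ΣzᵢKᵢ = 1.980, Σzᵢ/Kᵢ = 1.104 — both > 1, two phases present.
Iterate (Newton) starting at ψ₂ = 0.38:
  ψ₂ = 0.380: g = 0.1572, g' = -0.701 → ψ₂ = 0.604
  ψ₂ = 0.604: g = 0.0367, g' = -0.427 → ψ₂ = 0.690
  ψ₂ = 0.690: g = 0.0021, g' = -0.381 → ψ₂ = 0.696
Converged at ψ₂ = 0.696.
  diethyl ether: x = 0.029, y = 0.225
  n-heptane: x = 0.271, y = 0.336
  toluene: x = 0.131, y = 0.096
  n-octane: x = 0.569, y = 0.344

y_diethyl ether (drum 2) = 0.225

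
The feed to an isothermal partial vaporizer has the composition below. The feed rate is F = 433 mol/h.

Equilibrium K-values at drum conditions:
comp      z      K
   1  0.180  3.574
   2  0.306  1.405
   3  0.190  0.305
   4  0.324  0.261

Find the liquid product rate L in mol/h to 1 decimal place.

L = 352.8 mol/h

Let β = V/F and solve Σ zᵢ(Kᵢ−1)/(1+β(Kᵢ−1)) = 0.
g(0) = ΣzᵢKᵢ − 1 = 0.216 and g(1) = 1 − Σzᵢ/Kᵢ = -1.132, so a root lies in (0, 1).
Newton iteration, β⁰ = 0.5:
  β = 0.500: g = -0.2765, g' = -0.923 → β = 0.201
  β = 0.201: g = -0.0144, g' = -0.929 → β = 0.185
Converged at β = 0.185.
Then V = β·F = 0.1853·433 = 80.2 mol/h and L = F − V = 352.8 mol/h.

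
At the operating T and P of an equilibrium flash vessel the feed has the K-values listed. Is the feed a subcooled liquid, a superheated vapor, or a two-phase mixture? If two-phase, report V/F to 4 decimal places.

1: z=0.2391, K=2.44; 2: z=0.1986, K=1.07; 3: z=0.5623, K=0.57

ΣzᵢKᵢ = 1.1164; Σzᵢ/Kᵢ = 1.2701.
Both exceed 1, so a two-phase solution exists.
Iterate (Newton) starting at ψ = 0.5:
  ψ = 0.5000: g = -0.09440, g' = -0.3372 → ψ = 0.2201
  ψ = 0.2201: g = 0.00809, g' = -0.4137 → ψ = 0.2396
  ψ = 0.2396: g = 0.00009, g' = -0.4042 → ψ = 0.2398
Converged at ψ = 0.2398.

two-phase, V/F = 0.2398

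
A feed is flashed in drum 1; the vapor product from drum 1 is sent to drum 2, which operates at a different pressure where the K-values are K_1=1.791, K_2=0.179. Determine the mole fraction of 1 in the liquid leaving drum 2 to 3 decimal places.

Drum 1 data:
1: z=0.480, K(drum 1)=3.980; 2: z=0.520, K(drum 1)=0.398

Drum 1:
Material balance + equilibrium reduce to Σ zᵢ(Kᵢ−1)/(1+ψ₁(Kᵢ−1)) = 0.
g(0) = ΣzᵢKᵢ − 1 = 1.117 and g(1) = 1 − Σzᵢ/Kᵢ = -0.427, so a root lies in (0, 1).
Binary case is linear: z₁(K₁−1)(1+ψ₁(K₂−1)) + z₂(K₂−1)(1+ψ₁(K₁−1)) = 0
⇒ ψ₁ = [z₁(K₁−1)+z₂(K₂−1)] / [−(K₁−1)(K₂−1)] = 1.1174/1.7940 = 0.623
Drum-1 compositions:
  1: x = 0.168, y = 0.669
  2: x = 0.832, y = 0.331
Drum-2 feed = drum-1 vapor: z₂ = (0.6689, 0.3311).
Drum 2:
Let ψ₂ = V/F and solve Σ zᵢ(Kᵢ−1)/(1+ψ₂(Kᵢ−1)) = 0.
Check two-phase: ΣzᵢKᵢ = 1.257 > 1 and Σzᵢ/Kᵢ = 2.223 > 1, so g(0) = 0.257 > 0 and g(1) = -1.223 < 0.
Binary case is linear: z₁(K₁−1)(1+ψ₂(K₂−1)) + z₂(K₂−1)(1+ψ₂(K₁−1)) = 0
⇒ ψ₂ = [z₁(K₁−1)+z₂(K₂−1)] / [−(K₁−1)(K₂−1)] = 0.2572/0.6494 = 0.396
  1: x = 0.509, y = 0.912
  2: x = 0.491, y = 0.088

x_1 (drum 2) = 0.509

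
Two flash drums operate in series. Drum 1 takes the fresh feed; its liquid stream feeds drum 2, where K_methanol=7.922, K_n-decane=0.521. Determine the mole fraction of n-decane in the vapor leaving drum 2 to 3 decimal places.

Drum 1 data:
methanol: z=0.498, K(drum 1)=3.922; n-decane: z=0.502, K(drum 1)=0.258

Drum 1:
Rachford–Rice: g(ψ₁) = Σ zᵢ(Kᵢ−1)/(1+ψ₁(Kᵢ−1)) = 0.
Feasibility: ΣzᵢKᵢ = 2.083, Σzᵢ/Kᵢ = 2.073 — both > 1, two phases present.
Binary case is linear: z₁(K₁−1)(1+ψ₁(K₂−1)) + z₂(K₂−1)(1+ψ₁(K₁−1)) = 0
⇒ ψ₁ = [z₁(K₁−1)+z₂(K₂−1)] / [−(K₁−1)(K₂−1)] = 1.0827/2.1681 = 0.499
Drum-1 compositions:
  methanol: x = 0.203, y = 0.794
  n-decane: x = 0.797, y = 0.206
Drum-2 feed = drum-1 liquid: z₂ = (0.2025, 0.7975).
Drum 2:
Newton–Raphson from ψ₂ = 0.62:
  ψ₂ = 0.620: g = -0.2785, g' = -0.717 → ψ₂ = 0.231
  ψ₂ = 0.231: g = 0.1090, g' = -1.664 → ψ₂ = 0.297
  ψ₂ = 0.297: g = 0.0134, g' = -1.288 → ψ₂ = 0.307
  ψ₂ = 0.307: g = 0.0002, g' = -1.244 → ψ₂ = 0.308
Converged at ψ₂ = 0.308.
  methanol: x = 0.065, y = 0.513
  n-decane: x = 0.935, y = 0.487

y_n-decane (drum 2) = 0.487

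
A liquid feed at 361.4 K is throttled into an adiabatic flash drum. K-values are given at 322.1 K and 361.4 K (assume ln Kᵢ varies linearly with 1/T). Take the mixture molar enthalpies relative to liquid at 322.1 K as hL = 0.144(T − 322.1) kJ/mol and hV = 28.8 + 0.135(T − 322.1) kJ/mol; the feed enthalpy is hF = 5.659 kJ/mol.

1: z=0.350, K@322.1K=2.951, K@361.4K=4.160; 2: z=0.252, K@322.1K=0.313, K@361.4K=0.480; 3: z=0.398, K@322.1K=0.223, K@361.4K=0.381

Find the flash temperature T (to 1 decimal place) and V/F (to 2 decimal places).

Adiabatic flash: solve Rachford–Rice at each trial T, then check hF = ψ·hV(T) + (1−ψ)·hL(T).
  T = 322.1 K: K = (2.951, 0.313, 0.223), RR gives ψ = 0.138, H_out = 3.982 kJ/mol
  T = 361.4 K: K = (4.160, 0.480, 0.381), RR gives ψ = 0.396, H_out = 16.921 kJ/mol
  T = 341.8 K: K = (3.540, 0.393, 0.296), RR gives ψ = 0.269, H_out = 10.529 kJ/mol
  T = 332.0 K: K = (3.242, 0.352, 0.258), RR gives ψ = 0.206, H_out = 7.338 kJ/mol
  T = 327.1 K: K = (3.097, 0.332, 0.240), RR gives ψ = 0.173, H_out = 5.702 kJ/mol
  T = 324.6 K: K = (3.024, 0.323, 0.232), RR gives ψ = 0.156, H_out = 4.849 kJ/mol
  T = 325.9 K: K = (3.062, 0.328, 0.236), RR gives ψ = 0.165, H_out = 5.294 kJ/mol
Linear interpolation between T = 325.9 (H_out = 5.294) and T = 327.1 (H_out = 5.702) on hF = 5.659 gives T ≈ 327.0 K, at which ψ = 0.17.

T = 327.0 K, V/F = 0.17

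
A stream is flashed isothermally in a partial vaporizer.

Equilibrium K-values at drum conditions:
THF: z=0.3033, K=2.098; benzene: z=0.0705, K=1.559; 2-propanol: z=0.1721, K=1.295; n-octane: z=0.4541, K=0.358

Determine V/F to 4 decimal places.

V/F = 0.2421

Rachford–Rice: g(V/F) = Σ zᵢ(Kᵢ−1)/(1+V/F(Kᵢ−1)) = 0.
Feasibility: ΣzᵢKᵢ = 1.1317, Σzᵢ/Kᵢ = 1.5911 — both > 1, two phases present.
Newton–Raphson from V/F = 0.5:
  V/F = 0.5000: g = -0.13932, g' = -0.5832 → V/F = 0.2611
  V/F = 0.2611: g = -0.00990, g' = -0.5207 → V/F = 0.2421
Converged at V/F = 0.2421.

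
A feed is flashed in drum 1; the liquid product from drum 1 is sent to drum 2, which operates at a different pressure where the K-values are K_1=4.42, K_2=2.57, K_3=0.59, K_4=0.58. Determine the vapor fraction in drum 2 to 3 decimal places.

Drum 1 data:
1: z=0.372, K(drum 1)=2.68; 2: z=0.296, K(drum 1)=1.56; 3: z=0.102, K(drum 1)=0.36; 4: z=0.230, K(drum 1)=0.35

Drum 1:
Material balance + equilibrium reduce to Σ zᵢ(Kᵢ−1)/(1+ψ₁(Kᵢ−1)) = 0.
g(0) = ΣzᵢKᵢ − 1 = 0.576 and g(1) = 1 − Σzᵢ/Kᵢ = -0.269, so a root lies in (0, 1).
Iterate (Newton) starting at ψ₁ = 0.56:
  ψ₁ = 0.560: g = 0.1114, g' = -0.674 → ψ₁ = 0.725
  ψ₁ = 0.725: g = -0.0050, g' = -0.754 → ψ₁ = 0.719
Converged at ψ₁ = 0.719.
Drum-1 compositions:
  1: x = 0.169, y = 0.452
  2: x = 0.211, y = 0.329
  3: x = 0.189, y = 0.068
  4: x = 0.432, y = 0.151
Drum-2 feed = drum-1 liquid: z₂ = (0.1685, 0.2111, 0.1888, 0.4315).
Drum 2:
Let ψ₂ = V/F and solve Σ zᵢ(Kᵢ−1)/(1+ψ₂(Kᵢ−1)) = 0.
Feasibility: ΣzᵢKᵢ = 1.649, Σzᵢ/Kᵢ = 1.184 — both > 1, two phases present.
Iterate (Newton) starting at ψ₂ = 0.4:
  ψ₂ = 0.400: g = 0.1365, g' = -0.703 → ψ₂ = 0.594
  ψ₂ = 0.594: g = 0.0177, g' = -0.544 → ψ₂ = 0.627
Converged at ψ₂ = 0.627.
  1: x = 0.054, y = 0.237
  2: x = 0.106, y = 0.273
  3: x = 0.254, y = 0.150
  4: x = 0.586, y = 0.340

V/F (drum 2) = 0.627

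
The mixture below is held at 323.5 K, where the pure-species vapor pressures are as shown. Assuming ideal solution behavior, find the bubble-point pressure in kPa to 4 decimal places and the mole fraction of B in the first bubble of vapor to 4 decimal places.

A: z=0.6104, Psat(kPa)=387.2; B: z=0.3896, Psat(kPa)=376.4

At the bubble point ψ → 0, so ΣzᵢKᵢ = 1 with Kᵢ = Pᵢˢᵃᵗ/P ⇒ P = ΣzᵢPᵢˢᵃᵗ.
P = 0.6104·387.2 + 0.3896·376.4 = 382.9923 kPa
yᵢ = zᵢPᵢˢᵃᵗ/P ⇒ y_B = 0.3896·376.4/382.9923 = 0.3829

Pbub = 382.9923 kPa, y_B = 0.3829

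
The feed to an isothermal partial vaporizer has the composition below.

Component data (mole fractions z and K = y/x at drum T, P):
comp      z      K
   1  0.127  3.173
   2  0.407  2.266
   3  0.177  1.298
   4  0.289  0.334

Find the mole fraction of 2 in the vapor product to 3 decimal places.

Rachford–Rice: g(V/F) = Σ zᵢ(Kᵢ−1)/(1+V/F(Kᵢ−1)) = 0.
g(0) = ΣzᵢKᵢ − 1 = 0.652 and g(1) = 1 − Σzᵢ/Kᵢ = -0.221, so a root lies in (0, 1).
Iterate (Newton) starting at V/F = 0.5:
  V/F = 0.500: g = 0.2051, g' = -0.682 → V/F = 0.801
  V/F = 0.801: g = -0.0131, g' = -0.839 → V/F = 0.785
Converged at V/F = 0.785.
Compositions from xᵢ = zᵢ/(1+V/F(Kᵢ−1)), yᵢ = Kᵢxᵢ:
  1: x = 0.047, y = 0.149
  2: x = 0.204, y = 0.463
  3: x = 0.143, y = 0.186
  4: x = 0.605, y = 0.202

y_2 = 0.463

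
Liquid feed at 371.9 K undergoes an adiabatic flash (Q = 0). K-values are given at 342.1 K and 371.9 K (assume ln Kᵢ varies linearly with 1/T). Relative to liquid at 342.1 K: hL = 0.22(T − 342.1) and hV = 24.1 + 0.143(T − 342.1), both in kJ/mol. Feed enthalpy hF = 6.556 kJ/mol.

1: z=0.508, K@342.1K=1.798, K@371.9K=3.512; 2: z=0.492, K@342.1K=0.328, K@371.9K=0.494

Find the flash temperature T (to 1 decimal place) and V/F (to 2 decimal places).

T = 345.1 K, V/F = 0.25

Adiabatic flash: solve Rachford–Rice at each trial T, then check hF = ψ·hV(T) + (1−ψ)·hL(T).
  T = 342.1 K: K = (1.798, 0.328), RR gives ψ = 0.139, H_out = 3.360 kJ/mol
  T = 371.9 K: K = (3.512, 0.494), RR gives ψ = 0.808, H_out = 24.177 kJ/mol
  T = 357.0 K: K = (2.548, 0.406), RR gives ψ = 0.537, H_out = 15.613 kJ/mol
  T = 349.6 K: K = (2.151, 0.366), RR gives ψ = 0.374, H_out = 10.443 kJ/mol
  T = 345.9 K: K = (1.971, 0.347), RR gives ψ = 0.271, H_out = 7.290 kJ/mol
  T = 344.0 K: K = (1.883, 0.337), RR gives ψ = 0.209, H_out = 5.434 kJ/mol
Linear interpolation between T = 344.0 (H_out = 5.434) and T = 345.9 (H_out = 7.290) on hF = 6.556 gives T ≈ 345.1 K, at which ψ = 0.25.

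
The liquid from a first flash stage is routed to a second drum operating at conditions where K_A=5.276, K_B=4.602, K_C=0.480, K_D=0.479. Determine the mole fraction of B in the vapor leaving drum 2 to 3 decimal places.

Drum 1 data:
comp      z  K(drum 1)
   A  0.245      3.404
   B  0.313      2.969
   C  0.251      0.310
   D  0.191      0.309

Drum 1:
Rachford–Rice: g(ψ₁) = Σ zᵢ(Kᵢ−1)/(1+ψ₁(Kᵢ−1)) = 0.
Feasibility: ΣzᵢKᵢ = 1.900, Σzᵢ/Kᵢ = 1.605 — both > 1, two phases present.
Newton iteration, ψ₁⁰ = 0.51:
  ψ₁ = 0.510: g = 0.1011, g' = -1.090 → ψ₁ = 0.603
  ψ₁ = 0.603: g = -0.0004, g' = -1.108 → ψ₁ = 0.602
Converged at ψ₁ = 0.602.
Drum-1 compositions:
  A: x = 0.100, y = 0.341
  B: x = 0.143, y = 0.425
  C: x = 0.430, y = 0.133
  D: x = 0.327, y = 0.101
Drum-2 feed = drum-1 liquid: z₂ = (0.1001, 0.1432, 0.4295, 0.3272).
Drum 2:
Rachford–Rice: g(ψ₂) = Σ zᵢ(Kᵢ−1)/(1+ψ₂(Kᵢ−1)) = 0.
Feasibility: ΣzᵢKᵢ = 1.550, Σzᵢ/Kᵢ = 1.628 — both > 1, two phases present.
Iterate (Newton) starting at ψ₂ = 0.64:
  ψ₂ = 0.640: g = -0.3200, g' = -0.762 → ψ₂ = 0.220
  ψ₂ = 0.220: g = 0.0634, g' = -1.325 → ψ₂ = 0.268
  ψ₂ = 0.268: g = 0.0043, g' = -1.155 → ψ₂ = 0.272
Converged at ψ₂ = 0.272.
  A: x = 0.046, y = 0.244
  B: x = 0.072, y = 0.333
  C: x = 0.500, y = 0.240
  D: x = 0.381, y = 0.183

y_B (drum 2) = 0.333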